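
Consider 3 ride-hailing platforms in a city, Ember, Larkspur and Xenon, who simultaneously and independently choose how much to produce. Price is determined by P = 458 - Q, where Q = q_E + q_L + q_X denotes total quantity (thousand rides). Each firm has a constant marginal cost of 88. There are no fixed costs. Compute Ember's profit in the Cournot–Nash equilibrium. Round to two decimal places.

Each firm earns π_i = (458 - Q)q_i - 88q_i.
First-order condition (treating rivals' output as given): 370 - 2q_i - Σ_{j≠i} q_j = 0.
By symmetry each firm produces the same amount; substituting Σ_{j≠i} q_j = 2q_i yields q_i = 370/4 = 185/2.
Price P = 458 - 555/2 = 361/2.
Ember's profit: (361/2 - 88)·(185/2) = 8556.2500.

8556.25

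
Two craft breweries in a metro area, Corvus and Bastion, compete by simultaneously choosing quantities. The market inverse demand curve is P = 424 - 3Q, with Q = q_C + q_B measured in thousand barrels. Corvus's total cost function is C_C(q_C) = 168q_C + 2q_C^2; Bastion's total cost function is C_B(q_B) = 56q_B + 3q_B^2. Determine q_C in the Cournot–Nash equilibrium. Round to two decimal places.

Corvus's profit: π_C = (424 - 3Q)q_C - (168q_C + 2q_C²). Setting ∂π_C/∂q_C = 0: 256 - 10q_C - 3(q_B) = 0.
Bastion's profit: π_B = (424 - 3Q)q_B - (56q_B + 3q_B²). Setting ∂π_B/∂q_B = 0: 368 - 12q_B - 3(q_C) = 0.
So q_C = (256 - 3q_B)/10 and q_B = (368 - 3q_C)/12.
Solving the pair: q_C = 656/37, q_B = 26.2342.

17.73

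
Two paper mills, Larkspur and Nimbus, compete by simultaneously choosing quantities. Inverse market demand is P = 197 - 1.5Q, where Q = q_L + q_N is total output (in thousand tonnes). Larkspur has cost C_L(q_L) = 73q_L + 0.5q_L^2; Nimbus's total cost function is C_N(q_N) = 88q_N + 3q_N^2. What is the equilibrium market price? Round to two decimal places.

Larkspur's profit: π_L = (197 - 1.5Q)q_L - (73q_L + (1/2)q_L²). Setting ∂π_L/∂q_L = 0: 124 - 4q_L - (3/2)(q_N) = 0.
Nimbus's first-order condition: 109 - 9q_N - (3/2)(q_L) = 0.
Best responses: q_L = (124 - (3/2)q_N)/4, q_N = (109 - (3/2)q_L)/9.
Substituting one into the other gives q_L = 254/9 and q_N = 200/27.
Total output Q = 962/27, so price P = 197 - (3/2)·(962/27) = 1292/9.

143.56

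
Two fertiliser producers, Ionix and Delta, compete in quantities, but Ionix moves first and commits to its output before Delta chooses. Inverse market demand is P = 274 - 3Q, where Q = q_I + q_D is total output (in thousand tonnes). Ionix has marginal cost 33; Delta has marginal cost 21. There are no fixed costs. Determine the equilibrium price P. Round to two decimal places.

90.25

The follower Delta best-responds to any q_I: π_D = (274 - 3Q)q_D - 21q_D.
∂π_D/∂q_D = 253 - 3q_I - 6q_D = 0 gives the reaction function q_D = (253 - 3q_I)/6.
Ionix substitutes q_D(q_I) into its own profit: π_I = q_I(274 - 3q_I - (253 - 3q_I)/2) - 33q_I = (295/2 - (3/2)q_I)q_I - 33q_I.
The leader's first-order condition 229/2 - 3q_I = 0 yields q_I = 229/6.
Then q_D = (253 - 3·(229/6))/6 = 277/12.
Total output Q = 245/4, so price P = 274 - 3·(245/4) = 361/4.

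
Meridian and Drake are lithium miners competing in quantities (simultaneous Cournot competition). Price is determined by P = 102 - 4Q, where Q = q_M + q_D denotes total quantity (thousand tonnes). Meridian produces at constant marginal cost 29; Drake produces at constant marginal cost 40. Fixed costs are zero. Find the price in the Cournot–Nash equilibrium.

57

Meridian's profit: π_M = (102 - 4Q)q_M - (29q_M). Setting ∂π_M/∂q_M = 0: 73 - 8q_M - 4(q_D) = 0.
Drake's profit: π_D = (102 - 4Q)q_D - (40q_D). Setting ∂π_D/∂q_D = 0: 62 - 8q_D - 4(q_M) = 0.
So q_M = (73 - 4q_D)/8 and q_D = (62 - 4q_M)/8.
Substituting one into the other gives q_M = 7 and q_D = 17/4.
Total output Q = 45/4, so price P = 102 - 4·(45/4) = 57.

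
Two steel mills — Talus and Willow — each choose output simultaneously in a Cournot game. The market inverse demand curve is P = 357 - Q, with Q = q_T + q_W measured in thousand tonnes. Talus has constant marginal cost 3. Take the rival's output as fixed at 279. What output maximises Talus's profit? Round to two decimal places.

37.50

With the rival's output fixed at 279, Talus's profit is π_T = (357 - 279 - q_T)q_T - (3q_T) = (78 - q_T)q_T - (3q_T).
∂π_T/∂q_T = 75 - 2q_T = 0, so q_T = 75/2.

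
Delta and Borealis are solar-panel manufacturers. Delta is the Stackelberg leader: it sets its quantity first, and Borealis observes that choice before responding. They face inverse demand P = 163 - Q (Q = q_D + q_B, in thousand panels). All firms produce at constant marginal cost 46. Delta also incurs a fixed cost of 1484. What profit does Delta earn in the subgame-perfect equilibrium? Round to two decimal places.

227.13

Solve by backward induction. Given q_D, the follower Borealis maximises π_B = (163 - q_D - q_B)q_B - 46q_B.
∂π_B/∂q_B = 117 - q_D - 2q_B = 0 gives the reaction function q_B = (117 - q_D)/2.
Delta substitutes q_B(q_D) into its own profit: π_D = q_D(163 - q_D - (117 - q_D)/2) - 46q_D = (209/2 - (1/2)q_D)q_D - 46q_D.
Maximising: ∂π_D/∂q_D = 117/2 - q_D = 0, giving q_D = 117/2.
Then q_B = (117 - 117/2)/2 = 117/4.
Price P = 163 - 351/4 = 301/4.
Delta's profit: (301/4 - 46)·(117/2) - 1484 = 1817/8.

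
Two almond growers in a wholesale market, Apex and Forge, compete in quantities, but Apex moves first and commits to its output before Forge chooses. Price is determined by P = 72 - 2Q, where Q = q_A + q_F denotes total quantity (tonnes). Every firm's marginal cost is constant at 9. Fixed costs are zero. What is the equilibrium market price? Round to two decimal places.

The follower Forge best-responds to any q_A: π_F = (72 - 2Q)q_F - 9q_F.
∂π_F/∂q_F = 63 - 2q_A - 4q_F = 0 gives the reaction function q_F = (63 - 2q_A)/4.
The leader anticipates this reaction. Substituting into P = 72 - 2Q gives P = 81/2 - q_A, so π_A = (81/2 - q_A)q_A - 9q_A.
Leader FOC: 63/2 - 2q_A = 0, so q_A = 63/4.
Then q_F = (63 - 2·(63/4))/4 = 63/8.
Total output Q = 189/8, so price P = 72 - 2·(189/8) = 99/4.

24.75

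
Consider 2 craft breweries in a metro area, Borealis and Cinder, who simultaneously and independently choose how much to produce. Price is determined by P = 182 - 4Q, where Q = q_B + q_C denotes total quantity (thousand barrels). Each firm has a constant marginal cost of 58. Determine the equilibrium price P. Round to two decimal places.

99.33

Each firm earns π_i = (182 - 4Q)q_i - 58q_i.
Setting ∂π_i/∂q_i = 0 with rivals' quantities fixed: 124 - 8q_i - 4q_j = 0.
By symmetry each firm produces the same amount; substituting q_j = q_i yields q_i = 124/12 = 31/3.
Total output Q = 62/3, so price P = 182 - 4·(62/3) = 298/3.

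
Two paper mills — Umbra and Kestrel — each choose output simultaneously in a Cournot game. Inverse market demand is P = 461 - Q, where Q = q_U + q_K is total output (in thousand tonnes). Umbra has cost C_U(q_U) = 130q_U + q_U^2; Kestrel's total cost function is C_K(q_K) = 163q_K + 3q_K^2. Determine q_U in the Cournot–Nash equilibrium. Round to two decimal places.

Umbra's profit: π_U = (461 - Q)q_U - (130q_U + q_U²). Setting ∂π_U/∂q_U = 0: 331 - 4q_U - (q_K) = 0.
Kestrel's profit: π_K = (461 - Q)q_K - (163q_K + 3q_K²). Setting ∂π_K/∂q_K = 0: 298 - 8q_K - (q_U) = 0.
So q_U = (331 - q_K)/4 and q_K = (298 - q_U)/8.
Substituting one into the other gives q_U = 75.8065 and q_K = 861/31.

75.81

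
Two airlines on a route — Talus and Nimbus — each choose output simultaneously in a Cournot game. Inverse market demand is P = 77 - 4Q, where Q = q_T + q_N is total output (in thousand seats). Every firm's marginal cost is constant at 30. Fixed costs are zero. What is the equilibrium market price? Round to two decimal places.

45.67

A representative firm's profit is π_i = q_i(77 - 4Q) - 30q_i.
First-order condition (treating rivals' output as given): 47 - 8q_i - 4q_j = 0.
By symmetry each firm produces the same amount; substituting q_j = q_i yields q_i = 47/12.
Total output Q = 47/6, so price P = 77 - 4·(47/6) = 137/3.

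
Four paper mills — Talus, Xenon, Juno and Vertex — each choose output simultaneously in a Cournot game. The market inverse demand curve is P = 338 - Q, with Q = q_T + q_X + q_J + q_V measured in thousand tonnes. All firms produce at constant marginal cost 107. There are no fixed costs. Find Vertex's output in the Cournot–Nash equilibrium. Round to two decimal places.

46.20

A representative firm's profit is π_i = q_i(338 - Q) - 107q_i.
First-order condition (treating rivals' output as given): 231 - 2q_i - Σ_{j≠i} q_j = 0.
With identical firms every q_j equals q_i, so Σ_{j≠i} q_j = 3q_i and 231 = 5q_i, giving q_i = 231/5.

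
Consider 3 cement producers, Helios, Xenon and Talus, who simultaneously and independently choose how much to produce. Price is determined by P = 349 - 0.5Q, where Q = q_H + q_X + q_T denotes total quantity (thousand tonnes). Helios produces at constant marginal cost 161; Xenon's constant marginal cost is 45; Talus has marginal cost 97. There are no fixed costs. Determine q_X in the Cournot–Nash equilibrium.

236

Helios's profit: π_H = (349 - 0.5Q)q_H - (161q_H). Setting ∂π_H/∂q_H = 0: 188 - q_H - (1/2)(q_X + q_T) = 0.
Xenon's profit: π_X = (349 - 0.5Q)q_X - (45q_X). Setting ∂π_X/∂q_X = 0: 304 - q_X - (1/2)(q_H + q_T) = 0.
Talus's profit: π_T = (349 - 0.5Q)q_T - (97q_T). Setting ∂π_T/∂q_T = 0: 252 - q_T - (1/2)(q_H + q_X) = 0.
Adding the 3 conditions: 744 − Q − Q = 0, i.e. Q = 372.
Back-substituting: q_H = (188 − 186)/(1/2) = 4, q_X = (304 − 186)/(1/2) = 236, q_T = (252 − 186)/(1/2) = 132.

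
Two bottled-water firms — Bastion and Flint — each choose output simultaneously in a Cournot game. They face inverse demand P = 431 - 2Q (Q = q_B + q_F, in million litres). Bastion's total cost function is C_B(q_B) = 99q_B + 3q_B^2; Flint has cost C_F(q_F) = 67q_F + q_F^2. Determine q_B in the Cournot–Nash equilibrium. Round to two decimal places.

Bastion's profit: π_B = (431 - 2Q)q_B - (99q_B + 3q_B²). Setting ∂π_B/∂q_B = 0: 332 - 10q_B - 2(q_F) = 0.
Flint's first-order condition: 364 - 6q_F - 2(q_B) = 0.
Rearranging gives the reaction functions q_B = (332 - 2q_F)/10 and q_F = (364 - 2q_B)/6.
Substituting one into the other gives q_B = 158/7 and q_F = 372/7.

22.57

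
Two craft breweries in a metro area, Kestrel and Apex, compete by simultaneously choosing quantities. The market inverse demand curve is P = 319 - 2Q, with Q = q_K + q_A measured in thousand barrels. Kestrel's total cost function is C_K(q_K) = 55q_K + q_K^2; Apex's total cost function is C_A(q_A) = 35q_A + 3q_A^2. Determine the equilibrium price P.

Kestrel's profit: π_K = (319 - 2Q)q_K - (55q_K + q_K²). Setting ∂π_K/∂q_K = 0: 264 - 6q_K - 2(q_A) = 0.
Apex's first-order condition: 284 - 10q_A - 2(q_K) = 0.
Rearranging gives the reaction functions q_K = (264 - 2q_A)/6 and q_A = (284 - 2q_K)/10.
Solving the pair: q_K = 37, q_A = 21.
Total output Q = 58, so price P = 319 - 2·58 = 203.

203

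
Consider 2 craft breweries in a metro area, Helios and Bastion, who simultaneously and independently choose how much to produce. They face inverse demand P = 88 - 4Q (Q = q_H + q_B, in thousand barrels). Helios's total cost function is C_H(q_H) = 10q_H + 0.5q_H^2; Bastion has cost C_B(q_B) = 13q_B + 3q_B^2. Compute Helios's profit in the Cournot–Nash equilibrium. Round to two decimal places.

Helios's profit: π_H = (88 - 4Q)q_H - (10q_H + (1/2)q_H²). Setting ∂π_H/∂q_H = 0: 78 - 9q_H - 4(q_B) = 0.
Bastion's profit: π_B = (88 - 4Q)q_B - (13q_B + 3q_B²). Setting ∂π_B/∂q_B = 0: 75 - 14q_B - 4(q_H) = 0.
Best responses: q_H = (78 - 4q_B)/9, q_B = (75 - 4q_H)/14.
Solving the pair: q_H = 36/5, q_B = 33/10.
Price P = 88 - 4·(21/2) = 46.
Helios's profit: 46·(36/5) - 10·(36/5) - (1/2)(36/5)² = 233.2800.

233.28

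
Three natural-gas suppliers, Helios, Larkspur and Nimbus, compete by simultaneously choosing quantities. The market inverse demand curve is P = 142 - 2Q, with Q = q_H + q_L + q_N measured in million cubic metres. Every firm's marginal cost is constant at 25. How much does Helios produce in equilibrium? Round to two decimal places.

A representative firm's profit is π_i = q_i(142 - 2Q) - 25q_i.
Setting ∂π_i/∂q_i = 0 with rivals' quantities fixed: 117 - 4q_i - 2·Σ_{j≠i} q_j = 0.
With identical firms every q_j equals q_i, so Σ_{j≠i} q_j = 2q_i and 117 = 8q_i, giving q_i = 117/8.

14.63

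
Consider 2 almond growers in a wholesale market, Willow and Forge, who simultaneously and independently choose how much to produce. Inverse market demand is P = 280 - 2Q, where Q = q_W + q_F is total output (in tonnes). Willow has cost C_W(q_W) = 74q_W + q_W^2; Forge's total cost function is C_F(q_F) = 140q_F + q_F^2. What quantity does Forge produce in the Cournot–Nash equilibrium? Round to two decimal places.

13.38

Willow's profit: π_W = (280 - 2Q)q_W - (74q_W + q_W²). Setting ∂π_W/∂q_W = 0: 206 - 6q_W - 2(q_F) = 0.
Forge's first-order condition: 140 - 6q_F - 2(q_W) = 0.
Rearranging gives the reaction functions q_W = (206 - 2q_F)/6 and q_F = (140 - 2q_W)/6.
Solving the pair: q_W = 239/8, q_F = 107/8.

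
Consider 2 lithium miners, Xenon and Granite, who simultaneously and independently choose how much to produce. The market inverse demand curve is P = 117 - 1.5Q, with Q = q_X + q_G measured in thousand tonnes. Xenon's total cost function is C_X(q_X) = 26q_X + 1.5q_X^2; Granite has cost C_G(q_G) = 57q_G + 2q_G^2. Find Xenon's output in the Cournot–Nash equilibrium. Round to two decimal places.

Xenon's profit: π_X = (117 - 1.5Q)q_X - (26q_X + (3/2)q_X²). Setting ∂π_X/∂q_X = 0: 91 - 6q_X - (3/2)(q_G) = 0.
Granite's profit: π_G = (117 - 1.5Q)q_G - (57q_G + 2q_G²). Setting ∂π_G/∂q_G = 0: 60 - 7q_G - (3/2)(q_X) = 0.
So q_X = (91 - (3/2)q_G)/6 and q_G = (60 - (3/2)q_X)/7.
Solving the pair: q_X = 13.7610, q_G = 298/53.

13.76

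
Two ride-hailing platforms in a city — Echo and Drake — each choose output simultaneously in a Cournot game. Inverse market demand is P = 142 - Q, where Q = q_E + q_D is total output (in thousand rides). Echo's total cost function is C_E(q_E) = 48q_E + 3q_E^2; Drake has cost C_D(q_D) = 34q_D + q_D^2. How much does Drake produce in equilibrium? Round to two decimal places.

24.84

Echo's profit: π_E = (142 - Q)q_E - (48q_E + 3q_E²). Setting ∂π_E/∂q_E = 0: 94 - 8q_E - (q_D) = 0.
Drake's first-order condition: 108 - 4q_D - (q_E) = 0.
Rearranging gives the reaction functions q_E = (94 - q_D)/8 and q_D = (108 - q_E)/4.
Substituting one into the other gives q_E = 268/31 and q_D = 770/31.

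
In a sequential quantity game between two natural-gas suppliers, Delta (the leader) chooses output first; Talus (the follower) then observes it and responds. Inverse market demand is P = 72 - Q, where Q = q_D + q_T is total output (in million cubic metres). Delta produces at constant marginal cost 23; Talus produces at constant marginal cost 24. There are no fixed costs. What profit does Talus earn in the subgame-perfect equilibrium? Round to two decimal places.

Solve by backward induction. Given q_D, the follower Talus maximises π_T = (72 - q_D - q_T)q_T - 24q_T.
∂π_T/∂q_T = 48 - q_D - 2q_T = 0 gives the reaction function q_T = (48 - q_D)/2.
Delta substitutes q_T(q_D) into its own profit: π_D = q_D(72 - q_D - (48 - q_D)/2) - 23q_D = (48 - (1/2)q_D)q_D - 23q_D.
Maximising: ∂π_D/∂q_D = 25 - q_D = 0, giving q_D = 25.
Then q_T = (48 - 25)/2 = 23/2.
Price P = 72 - 73/2 = 71/2.
Talus's profit: (71/2 - 24)·(23/2) = 529/4.

132.25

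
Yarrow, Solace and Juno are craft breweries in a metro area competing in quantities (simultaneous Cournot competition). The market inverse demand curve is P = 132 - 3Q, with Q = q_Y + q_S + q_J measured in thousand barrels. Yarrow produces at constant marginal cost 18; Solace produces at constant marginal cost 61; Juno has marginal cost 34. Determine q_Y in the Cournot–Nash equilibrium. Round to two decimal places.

14.42

Yarrow's profit: π_Y = (132 - 3Q)q_Y - (18q_Y). Setting ∂π_Y/∂q_Y = 0: 114 - 6q_Y - 3(q_S + q_J) = 0.
Solace's first-order condition: 71 - 6q_S - 3(q_Y + q_J) = 0.
Juno's first-order condition: 98 - 6q_J - 3(q_Y + q_S) = 0.
Adding the 3 first-order conditions: 283 − 12Q = 0, so Q = 283/12.
Back-substituting: q_Y = (114 − 283/4)/3 = 173/12, q_S = (71 − 283/4)/3 = 1/12, q_J = (98 − 283/4)/3 = 109/12.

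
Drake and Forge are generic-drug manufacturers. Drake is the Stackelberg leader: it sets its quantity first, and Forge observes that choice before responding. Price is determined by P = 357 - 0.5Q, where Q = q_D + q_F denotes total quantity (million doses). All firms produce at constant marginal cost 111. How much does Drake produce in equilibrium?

246

Solve by backward induction. Given q_D, the follower Forge maximises π_F = (357 - (1/2)q_D - (1/2)q_F)q_F - 111q_F.
∂π_F/∂q_F = 246 - (1/2)q_D - q_F = 0 gives the reaction function q_F = (246 - (1/2)q_D).
The leader anticipates this reaction. Substituting into P = 357 - 0.5Q gives P = 234 - (1/4)q_D, so π_D = (234 - (1/4)q_D)q_D - 111q_D.
Maximising: ∂π_D/∂q_D = 123 - (1/2)q_D = 0, giving q_D = 246.
Then q_F = (246 - (1/2)·246) = 123.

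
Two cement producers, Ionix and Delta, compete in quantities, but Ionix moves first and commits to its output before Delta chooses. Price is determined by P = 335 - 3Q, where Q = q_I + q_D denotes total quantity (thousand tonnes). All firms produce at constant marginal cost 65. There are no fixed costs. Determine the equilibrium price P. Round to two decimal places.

132.50

Solve by backward induction. Given q_I, the follower Delta maximises π_D = (335 - 3q_I - 3q_D)q_D - 65q_D.
∂π_D/∂q_D = 270 - 3q_I - 6q_D = 0 gives the reaction function q_D = (270 - 3q_I)/6.
Ionix substitutes q_D(q_I) into its own profit: π_I = q_I(335 - 3q_I - (270 - 3q_I)/2) - 65q_I = (200 - (3/2)q_I)q_I - 65q_I.
Leader FOC: 135 - 3q_I = 0, so q_I = 45.
Then q_D = (270 - 3·45)/6 = 45/2.
Total output Q = 135/2, so price P = 335 - 3·(135/2) = 265/2.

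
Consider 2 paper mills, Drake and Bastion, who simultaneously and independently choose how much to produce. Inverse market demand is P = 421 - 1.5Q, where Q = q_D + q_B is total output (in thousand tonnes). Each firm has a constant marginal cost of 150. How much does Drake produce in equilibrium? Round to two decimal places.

A representative firm's profit is π_i = q_i(421 - 1.5Q) - 150q_i.
First-order condition (treating rivals' output as given): 271 - 3q_i - (3/2)q_j = 0.
By symmetry each firm produces the same amount; substituting q_j = q_i yields q_i = 271/(9/2) = 542/9.

60.22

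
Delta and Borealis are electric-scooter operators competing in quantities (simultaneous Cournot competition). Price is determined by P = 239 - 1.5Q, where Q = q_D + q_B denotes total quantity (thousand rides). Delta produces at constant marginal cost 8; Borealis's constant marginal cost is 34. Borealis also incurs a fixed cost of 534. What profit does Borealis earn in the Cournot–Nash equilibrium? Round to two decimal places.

1839.41

Delta's profit: π_D = (239 - 1.5Q)q_D - (8q_D). Setting ∂π_D/∂q_D = 0: 231 - 3q_D - (3/2)(q_B) = 0.
Borealis's first-order condition: 205 - 3q_B - (3/2)(q_D) = 0.
So q_D = (231 - (3/2)q_B)/3 and q_B = (205 - (3/2)q_D)/3.
Substituting one into the other gives q_D = 514/9 and q_B = 358/9.
Price P = 239 - (3/2)·(872/9) = 281/3.
Borealis's profit: (281/3 - 34)·(358/9) - 534 = 1839.4074.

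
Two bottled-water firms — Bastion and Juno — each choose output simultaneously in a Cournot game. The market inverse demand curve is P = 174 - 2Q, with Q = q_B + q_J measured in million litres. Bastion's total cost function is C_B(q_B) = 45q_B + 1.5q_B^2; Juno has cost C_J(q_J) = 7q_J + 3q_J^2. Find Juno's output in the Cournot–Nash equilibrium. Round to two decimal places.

Bastion's profit: π_B = (174 - 2Q)q_B - (45q_B + (3/2)q_B²). Setting ∂π_B/∂q_B = 0: 129 - 7q_B - 2(q_J) = 0.
Juno's first-order condition: 167 - 10q_J - 2(q_B) = 0.
Rearranging gives the reaction functions q_B = (129 - 2q_J)/7 and q_J = (167 - 2q_B)/10.
Substituting one into the other gives q_B = 478/33 and q_J = 911/66.

13.80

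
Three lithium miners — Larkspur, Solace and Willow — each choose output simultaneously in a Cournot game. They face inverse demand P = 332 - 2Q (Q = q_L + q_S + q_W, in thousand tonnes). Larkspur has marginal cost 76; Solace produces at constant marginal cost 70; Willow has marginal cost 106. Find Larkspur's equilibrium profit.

2450

Larkspur's profit: π_L = (332 - 2Q)q_L - (76q_L). Setting ∂π_L/∂q_L = 0: 256 - 4q_L - 2(q_S + q_W) = 0.
Solace's profit: π_S = (332 - 2Q)q_S - (70q_S). Setting ∂π_S/∂q_S = 0: 262 - 4q_S - 2(q_L + q_W) = 0.
Willow's profit: π_W = (332 - 2Q)q_W - (106q_W). Setting ∂π_W/∂q_W = 0: 226 - 4q_W - 2(q_L + q_S) = 0.
Summing all 3 equations gives 744 − 8Q = 0, hence Q = 93.
Back-substituting: q_L = (256 − 186)/2 = 35, q_S = (262 − 186)/2 = 38, q_W = (226 − 186)/2 = 20.
Price P = 332 - 2·93 = 146.
Larkspur's profit: (146 - 76)·35 = 2450.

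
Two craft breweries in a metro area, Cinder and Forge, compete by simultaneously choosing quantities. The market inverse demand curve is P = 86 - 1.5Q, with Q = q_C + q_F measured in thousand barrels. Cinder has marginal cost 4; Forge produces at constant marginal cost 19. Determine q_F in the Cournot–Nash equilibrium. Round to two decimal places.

11.56

Cinder's profit: π_C = (86 - 1.5Q)q_C - (4q_C). Setting ∂π_C/∂q_C = 0: 82 - 3q_C - (3/2)(q_F) = 0.
Forge's first-order condition: 67 - 3q_F - (3/2)(q_C) = 0.
Rearranging gives the reaction functions q_C = (82 - (3/2)q_F)/3 and q_F = (67 - (3/2)q_C)/3.
Substituting one into the other gives q_C = 194/9 and q_F = 104/9.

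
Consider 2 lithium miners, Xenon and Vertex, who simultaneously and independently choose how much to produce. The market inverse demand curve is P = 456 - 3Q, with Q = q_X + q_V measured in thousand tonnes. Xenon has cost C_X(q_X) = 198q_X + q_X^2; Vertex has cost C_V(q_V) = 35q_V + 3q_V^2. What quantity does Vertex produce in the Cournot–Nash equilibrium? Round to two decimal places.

Xenon's profit: π_X = (456 - 3Q)q_X - (198q_X + q_X²). Setting ∂π_X/∂q_X = 0: 258 - 8q_X - 3(q_V) = 0.
Vertex's profit: π_V = (456 - 3Q)q_V - (35q_V + 3q_V²). Setting ∂π_V/∂q_V = 0: 421 - 12q_V - 3(q_X) = 0.
So q_X = (258 - 3q_V)/8 and q_V = (421 - 3q_X)/12.
Solving the pair: q_X = 611/29, q_V = 29.8161.

29.82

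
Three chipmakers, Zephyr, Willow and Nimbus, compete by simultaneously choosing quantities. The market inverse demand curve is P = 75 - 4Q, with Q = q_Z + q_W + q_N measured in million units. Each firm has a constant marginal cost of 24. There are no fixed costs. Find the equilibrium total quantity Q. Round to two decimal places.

9.56

A representative firm's profit is π_i = q_i(75 - 4Q) - 24q_i.
Setting ∂π_i/∂q_i = 0 with rivals' quantities fixed: 51 - 8q_i - 4·Σ_{j≠i} q_j = 0.
With identical firms every q_j equals q_i, so Σ_{j≠i} q_j = 2q_i and 51 = 16q_i, giving q_i = 51/16.
Total output Q = 51/16 + 51/16 + 51/16 = 153/16.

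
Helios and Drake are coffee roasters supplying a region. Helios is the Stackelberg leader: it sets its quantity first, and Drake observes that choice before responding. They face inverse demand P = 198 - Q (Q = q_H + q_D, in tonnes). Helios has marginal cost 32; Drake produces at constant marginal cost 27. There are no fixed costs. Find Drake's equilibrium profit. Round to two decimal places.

Solve by backward induction. Given q_H, the follower Drake maximises π_D = (198 - q_H - q_D)q_D - 27q_D.
∂π_D/∂q_D = 171 - q_H - 2q_D = 0 gives the reaction function q_D = (171 - q_H)/2.
Helios substitutes q_D(q_H) into its own profit: π_H = q_H(198 - q_H - (171 - q_H)/2) - 32q_H = (225/2 - (1/2)q_H)q_H - 32q_H.
Maximising: ∂π_H/∂q_H = 161/2 - q_H = 0, giving q_H = 161/2.
Then q_D = (171 - 161/2)/2 = 181/4.
Price P = 198 - 503/4 = 289/4.
Drake's profit: (289/4 - 27)·(181/4) = 2047.5625.

2047.56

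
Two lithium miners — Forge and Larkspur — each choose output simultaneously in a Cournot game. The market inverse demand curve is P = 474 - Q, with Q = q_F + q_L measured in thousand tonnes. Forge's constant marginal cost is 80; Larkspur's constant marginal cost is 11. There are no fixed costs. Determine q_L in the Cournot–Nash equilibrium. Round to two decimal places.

Forge's profit: π_F = (474 - Q)q_F - (80q_F). Setting ∂π_F/∂q_F = 0: 394 - 2q_F - (q_L) = 0.
Larkspur's profit: π_L = (474 - Q)q_L - (11q_L). Setting ∂π_L/∂q_L = 0: 463 - 2q_L - (q_F) = 0.
So q_F = (394 - q_L)/2 and q_L = (463 - q_F)/2.
Substituting one into the other gives q_F = 325/3 and q_L = 532/3.

177.33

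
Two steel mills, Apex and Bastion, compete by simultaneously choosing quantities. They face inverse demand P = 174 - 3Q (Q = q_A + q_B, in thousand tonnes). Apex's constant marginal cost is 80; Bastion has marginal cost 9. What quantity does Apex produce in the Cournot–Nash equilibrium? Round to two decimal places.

2.56

Apex's profit: π_A = (174 - 3Q)q_A - (80q_A). Setting ∂π_A/∂q_A = 0: 94 - 6q_A - 3(q_B) = 0.
Bastion's profit: π_B = (174 - 3Q)q_B - (9q_B). Setting ∂π_B/∂q_B = 0: 165 - 6q_B - 3(q_A) = 0.
So q_A = (94 - 3q_B)/6 and q_B = (165 - 3q_A)/6.
Solving the pair: q_A = 23/9, q_B = 236/9.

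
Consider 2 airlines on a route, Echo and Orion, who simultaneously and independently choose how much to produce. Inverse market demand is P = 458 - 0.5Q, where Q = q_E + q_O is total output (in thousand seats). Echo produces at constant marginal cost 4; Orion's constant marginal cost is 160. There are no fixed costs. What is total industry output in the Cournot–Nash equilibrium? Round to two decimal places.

501.33

Echo's profit: π_E = (458 - 0.5Q)q_E - (4q_E). Setting ∂π_E/∂q_E = 0: 454 - q_E - (1/2)(q_O) = 0.
Orion's first-order condition: 298 - q_O - (1/2)(q_E) = 0.
So q_E = (454 - (1/2)q_O) and q_O = (298 - (1/2)q_E).
Solving the pair: q_E = 1220/3, q_O = 284/3.
Total output Q = 1220/3 + 284/3 = 1504/3.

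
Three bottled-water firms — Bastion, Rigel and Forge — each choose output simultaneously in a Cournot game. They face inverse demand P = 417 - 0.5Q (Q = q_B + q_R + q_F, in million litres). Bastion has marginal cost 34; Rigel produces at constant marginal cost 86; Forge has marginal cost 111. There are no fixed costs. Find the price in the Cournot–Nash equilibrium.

Bastion's profit: π_B = (417 - 0.5Q)q_B - (34q_B). Setting ∂π_B/∂q_B = 0: 383 - q_B - (1/2)(q_R + q_F) = 0.
Rigel's profit: π_R = (417 - 0.5Q)q_R - (86q_R). Setting ∂π_R/∂q_R = 0: 331 - q_R - (1/2)(q_B + q_F) = 0.
Forge's profit: π_F = (417 - 0.5Q)q_F - (111q_F). Setting ∂π_F/∂q_F = 0: 306 - q_F - (1/2)(q_B + q_R) = 0.
Adding the 3 first-order conditions: 1020 − 2Q = 0, so Q = 510.
Back-substituting: q_B = (383 − 255)/(1/2) = 256, q_R = (331 − 255)/(1/2) = 152, q_F = (306 − 255)/(1/2) = 102.
Total output Q = 510, so price P = 417 - (1/2)·510 = 162.

162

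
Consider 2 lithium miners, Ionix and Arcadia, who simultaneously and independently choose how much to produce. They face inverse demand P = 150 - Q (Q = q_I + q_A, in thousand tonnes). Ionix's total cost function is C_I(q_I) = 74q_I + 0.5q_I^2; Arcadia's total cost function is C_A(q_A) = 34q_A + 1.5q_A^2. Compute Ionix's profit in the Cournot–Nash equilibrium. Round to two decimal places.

Ionix's profit: π_I = (150 - Q)q_I - (74q_I + (1/2)q_I²). Setting ∂π_I/∂q_I = 0: 76 - 3q_I - (q_A) = 0.
Arcadia's profit: π_A = (150 - Q)q_A - (34q_A + (3/2)q_A²). Setting ∂π_A/∂q_A = 0: 116 - 5q_A - (q_I) = 0.
Rearranging gives the reaction functions q_I = (76 - q_A)/3 and q_A = (116 - q_I)/5.
Substituting one into the other gives q_I = 132/7 and q_A = 136/7.
Price P = 150 - 268/7 = 782/7.
Ionix's profit: (782/7)·(132/7) - 74·(132/7) - (1/2)(132/7)² = 533.3878.

533.39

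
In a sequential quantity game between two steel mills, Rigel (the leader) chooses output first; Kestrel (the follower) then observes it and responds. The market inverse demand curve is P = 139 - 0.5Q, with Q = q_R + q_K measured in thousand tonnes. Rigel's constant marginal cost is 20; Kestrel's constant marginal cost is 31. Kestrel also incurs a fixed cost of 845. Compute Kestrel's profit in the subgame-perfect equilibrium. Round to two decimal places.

The follower Kestrel best-responds to any q_R: π_K = (139 - 0.5Q)q_K - 31q_K.
∂π_K/∂q_K = 108 - (1/2)q_R - q_K = 0 gives the reaction function q_K = (108 - (1/2)q_R).
Rigel substitutes q_K(q_R) into its own profit: π_R = q_R(139 - (1/2)q_R - (108 - (1/2)q_R)/2) - 20q_R = (85 - (1/4)q_R)q_R - 20q_R.
Maximising: ∂π_R/∂q_R = 65 - (1/2)q_R = 0, giving q_R = 130.
Then q_K = (108 - (1/2)·130) = 43.
Price P = 139 - (1/2)·173 = 105/2.
Kestrel's profit: (105/2 - 31)·43 - 845 = 159/2.

79.50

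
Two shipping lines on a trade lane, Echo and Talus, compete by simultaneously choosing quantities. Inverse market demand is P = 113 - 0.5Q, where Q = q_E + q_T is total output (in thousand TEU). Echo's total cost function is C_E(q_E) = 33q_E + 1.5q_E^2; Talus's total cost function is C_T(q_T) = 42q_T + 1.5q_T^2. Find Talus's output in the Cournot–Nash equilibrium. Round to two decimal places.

Echo's profit: π_E = (113 - 0.5Q)q_E - (33q_E + (3/2)q_E²). Setting ∂π_E/∂q_E = 0: 80 - 4q_E - (1/2)(q_T) = 0.
Talus's first-order condition: 71 - 4q_T - (1/2)(q_E) = 0.
Best responses: q_E = (80 - (1/2)q_T)/4, q_T = (71 - (1/2)q_E)/4.
Solving the pair: q_E = 1138/63, q_T = 976/63.

15.49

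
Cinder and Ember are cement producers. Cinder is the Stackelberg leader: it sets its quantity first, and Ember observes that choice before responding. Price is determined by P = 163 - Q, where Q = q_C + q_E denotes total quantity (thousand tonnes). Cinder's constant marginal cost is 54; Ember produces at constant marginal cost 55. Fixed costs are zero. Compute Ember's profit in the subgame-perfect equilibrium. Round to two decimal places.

The follower Ember best-responds to any q_C: π_E = (163 - Q)q_E - 55q_E.
∂π_E/∂q_E = 108 - q_C - 2q_E = 0 gives the reaction function q_E = (108 - q_C)/2.
The leader anticipates this reaction. Substituting into P = 163 - Q gives P = 109 - (1/2)q_C, so π_C = (109 - (1/2)q_C)q_C - 54q_C.
Leader FOC: 55 - q_C = 0, so q_C = 55.
Then q_E = (108 - 55)/2 = 53/2.
Price P = 163 - 163/2 = 163/2.
Ember's profit: (163/2 - 55)·(53/2) = 702.2500.

702.25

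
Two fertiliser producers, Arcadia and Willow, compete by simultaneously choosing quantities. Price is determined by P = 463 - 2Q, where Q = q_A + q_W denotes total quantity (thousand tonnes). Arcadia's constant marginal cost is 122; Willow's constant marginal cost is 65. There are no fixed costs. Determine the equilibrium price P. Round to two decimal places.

Arcadia's profit: π_A = (463 - 2Q)q_A - (122q_A). Setting ∂π_A/∂q_A = 0: 341 - 4q_A - 2(q_W) = 0.
Willow's first-order condition: 398 - 4q_W - 2(q_A) = 0.
So q_A = (341 - 2q_W)/4 and q_W = (398 - 2q_A)/4.
Solving the pair: q_A = 142/3, q_W = 455/6.
Total output Q = 739/6, so price P = 463 - 2·(739/6) = 650/3.

216.67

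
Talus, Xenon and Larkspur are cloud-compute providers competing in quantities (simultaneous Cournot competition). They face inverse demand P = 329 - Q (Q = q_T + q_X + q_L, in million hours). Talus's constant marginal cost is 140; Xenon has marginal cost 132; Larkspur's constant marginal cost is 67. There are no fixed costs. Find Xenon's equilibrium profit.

Talus's profit: π_T = (329 - Q)q_T - (140q_T). Setting ∂π_T/∂q_T = 0: 189 - 2q_T - (q_X + q_L) = 0.
Xenon's profit: π_X = (329 - Q)q_X - (132q_X). Setting ∂π_X/∂q_X = 0: 197 - 2q_X - (q_T + q_L) = 0.
Larkspur's first-order condition: 262 - 2q_L - (q_T + q_X) = 0.
Adding the 3 first-order conditions: 648 − 4Q = 0, so Q = 162.
Back-substituting: q_T = (189 − 162) = 27, q_X = (197 − 162) = 35, q_L = (262 − 162) = 100.
Price P = 329 - 162 = 167.
Xenon's profit: (167 - 132)·35 = 1225.

1225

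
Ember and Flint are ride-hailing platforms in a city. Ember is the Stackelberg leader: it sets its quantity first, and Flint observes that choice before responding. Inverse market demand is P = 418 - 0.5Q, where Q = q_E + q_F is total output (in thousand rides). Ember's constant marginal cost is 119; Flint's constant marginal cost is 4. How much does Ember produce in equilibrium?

The follower Flint best-responds to any q_E: π_F = (418 - 0.5Q)q_F - 4q_F.
Setting the follower's marginal profit to zero, 414 - (1/2)q_E - q_F = 0, i.e. q_F = (414 - (1/2)q_E).
The leader anticipates this reaction. Substituting into P = 418 - 0.5Q gives P = 211 - (1/4)q_E, so π_E = (211 - (1/4)q_E)q_E - 119q_E.
Leader FOC: 92 - (1/2)q_E = 0, so q_E = 184.
Then q_F = (414 - (1/2)·184) = 322.

184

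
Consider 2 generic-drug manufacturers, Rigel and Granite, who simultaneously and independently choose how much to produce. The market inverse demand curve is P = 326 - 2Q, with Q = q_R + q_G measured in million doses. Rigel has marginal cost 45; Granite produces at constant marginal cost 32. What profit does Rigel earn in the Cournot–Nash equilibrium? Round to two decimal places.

3990.22

Rigel's profit: π_R = (326 - 2Q)q_R - (45q_R). Setting ∂π_R/∂q_R = 0: 281 - 4q_R - 2(q_G) = 0.
Granite's profit: π_G = (326 - 2Q)q_G - (32q_G). Setting ∂π_G/∂q_G = 0: 294 - 4q_G - 2(q_R) = 0.
So q_R = (281 - 2q_G)/4 and q_G = (294 - 2q_R)/4.
Substituting one into the other gives q_R = 134/3 and q_G = 307/6.
Price P = 326 - 2·(575/6) = 403/3.
Rigel's profit: (403/3 - 45)·(134/3) = 3990.2222.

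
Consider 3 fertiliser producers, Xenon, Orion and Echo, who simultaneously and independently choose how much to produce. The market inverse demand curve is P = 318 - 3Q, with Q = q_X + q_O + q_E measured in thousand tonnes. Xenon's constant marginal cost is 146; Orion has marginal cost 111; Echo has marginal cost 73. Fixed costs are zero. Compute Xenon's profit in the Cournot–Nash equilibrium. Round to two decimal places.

Xenon's profit: π_X = (318 - 3Q)q_X - (146q_X). Setting ∂π_X/∂q_X = 0: 172 - 6q_X - 3(q_O + q_E) = 0.
Orion's profit: π_O = (318 - 3Q)q_O - (111q_O). Setting ∂π_O/∂q_O = 0: 207 - 6q_O - 3(q_X + q_E) = 0.
Echo's first-order condition: 245 - 6q_E - 3(q_X + q_O) = 0.
Adding the 3 first-order conditions: 624 − 12Q = 0, so Q = 52.
Back-substituting: q_X = (172 − 156)/3 = 16/3, q_O = (207 − 156)/3 = 17, q_E = (245 − 156)/3 = 89/3.
Price P = 318 - 3·52 = 162.
Xenon's profit: (162 - 146)·(16/3) = 256/3.

85.33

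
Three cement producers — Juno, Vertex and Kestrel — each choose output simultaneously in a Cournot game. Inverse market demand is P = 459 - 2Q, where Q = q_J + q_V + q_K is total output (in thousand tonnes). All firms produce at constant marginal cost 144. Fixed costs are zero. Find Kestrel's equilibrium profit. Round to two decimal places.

3100.78

Each firm earns π_i = (459 - 2Q)q_i - 144q_i.
Setting ∂π_i/∂q_i = 0 with rivals' quantities fixed: 315 - 4q_i - 2·Σ_{j≠i} q_j = 0.
With identical firms every q_j equals q_i, so Σ_{j≠i} q_j = 2q_i and 315 = 8q_i, giving q_i = 315/8.
Price P = 459 - 2·(945/8) = 891/4.
Kestrel's profit: (891/4 - 144)·(315/8) = 3100.7813.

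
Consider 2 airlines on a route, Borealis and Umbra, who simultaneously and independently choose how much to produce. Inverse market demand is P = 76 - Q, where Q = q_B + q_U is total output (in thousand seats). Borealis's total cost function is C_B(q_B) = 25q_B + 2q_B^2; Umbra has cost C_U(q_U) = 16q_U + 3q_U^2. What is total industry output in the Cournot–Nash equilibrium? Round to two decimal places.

13.98

Borealis's profit: π_B = (76 - Q)q_B - (25q_B + 2q_B²). Setting ∂π_B/∂q_B = 0: 51 - 6q_B - (q_U) = 0.
Umbra's first-order condition: 60 - 8q_U - (q_B) = 0.
Best responses: q_B = (51 - q_U)/6, q_U = (60 - q_B)/8.
Solving the pair: q_B = 348/47, q_U = 309/47.
Total output Q = 348/47 + 309/47 = 657/47.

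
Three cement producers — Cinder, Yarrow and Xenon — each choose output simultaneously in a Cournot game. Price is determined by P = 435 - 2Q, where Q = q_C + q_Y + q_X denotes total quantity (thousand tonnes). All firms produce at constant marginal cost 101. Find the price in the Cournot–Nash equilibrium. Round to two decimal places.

A representative firm's profit is π_i = q_i(435 - 2Q) - 101q_i.
First-order condition (treating rivals' output as given): 334 - 4q_i - 2·Σ_{j≠i} q_j = 0.
By symmetry each firm produces the same amount; substituting Σ_{j≠i} q_j = 2q_i yields q_i = 334/8 = 167/4.
Total output Q = 501/4, so price P = 435 - 2·(501/4) = 369/2.

184.50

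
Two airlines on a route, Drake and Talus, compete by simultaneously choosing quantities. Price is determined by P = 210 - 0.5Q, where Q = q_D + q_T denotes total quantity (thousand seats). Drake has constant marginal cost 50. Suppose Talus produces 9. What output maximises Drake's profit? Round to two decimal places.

155.50

With the rival's output fixed at 9, Drake's profit is π_D = (210 - (1/2)·9 - (1/2)q_D)q_D - (50q_D) = (411/2 - (1/2)q_D)q_D - (50q_D).
∂π_D/∂q_D = 311/2 - q_D = 0, so q_D = 311/2.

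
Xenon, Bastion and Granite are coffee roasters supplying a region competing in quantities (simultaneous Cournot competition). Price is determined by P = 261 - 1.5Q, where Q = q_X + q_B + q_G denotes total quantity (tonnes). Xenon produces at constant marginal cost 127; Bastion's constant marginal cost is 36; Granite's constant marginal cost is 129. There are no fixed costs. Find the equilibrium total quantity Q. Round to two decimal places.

Xenon's profit: π_X = (261 - 1.5Q)q_X - (127q_X). Setting ∂π_X/∂q_X = 0: 134 - 3q_X - (3/2)(q_B + q_G) = 0.
Bastion's first-order condition: 225 - 3q_B - (3/2)(q_X + q_G) = 0.
Granite's profit: π_G = (261 - 1.5Q)q_G - (129q_G). Setting ∂π_G/∂q_G = 0: 132 - 3q_G - (3/2)(q_X + q_B) = 0.
Adding the 3 first-order conditions: 491 − 6Q = 0, so Q = 491/6.
Back-substituting: q_X = (134 − 491/4)/(3/2) = 15/2, q_B = (225 − 491/4)/(3/2) = 409/6, q_G = (132 − 491/4)/(3/2) = 37/6.
Total output Q = 15/2 + 409/6 + 37/6 = 491/6.

81.83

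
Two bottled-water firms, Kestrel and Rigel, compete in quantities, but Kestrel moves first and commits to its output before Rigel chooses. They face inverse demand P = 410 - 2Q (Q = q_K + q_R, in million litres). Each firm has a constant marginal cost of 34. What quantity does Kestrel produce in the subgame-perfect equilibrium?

94

The follower Rigel best-responds to any q_K: π_R = (410 - 2Q)q_R - 34q_R.
Follower FOC: 376 - 2q_K - 4q_R = 0, so q_R(q_K) = (376 - 2q_K)/4.
The leader anticipates this reaction. Substituting into P = 410 - 2Q gives P = 222 - q_K, so π_K = (222 - q_K)q_K - 34q_K.
Maximising: ∂π_K/∂q_K = 188 - 2q_K = 0, giving q_K = 94.
Then q_R = (376 - 2·94)/4 = 47.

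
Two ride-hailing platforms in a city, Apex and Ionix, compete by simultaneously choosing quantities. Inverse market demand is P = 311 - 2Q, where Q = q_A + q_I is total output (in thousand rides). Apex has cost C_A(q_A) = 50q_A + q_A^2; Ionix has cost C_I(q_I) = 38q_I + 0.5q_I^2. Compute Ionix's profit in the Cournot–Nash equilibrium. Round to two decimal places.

4605.98

Apex's profit: π_A = (311 - 2Q)q_A - (50q_A + q_A²). Setting ∂π_A/∂q_A = 0: 261 - 6q_A - 2(q_I) = 0.
Ionix's first-order condition: 273 - 5q_I - 2(q_A) = 0.
So q_A = (261 - 2q_I)/6 and q_I = (273 - 2q_A)/5.
Substituting one into the other gives q_A = 759/26 and q_I = 558/13.
Price P = 311 - 2·(1875/26) = 166.7692.
Ionix's profit: 166.7692·(558/13) - 38·(558/13) - (1/2)(558/13)² = 4605.9763.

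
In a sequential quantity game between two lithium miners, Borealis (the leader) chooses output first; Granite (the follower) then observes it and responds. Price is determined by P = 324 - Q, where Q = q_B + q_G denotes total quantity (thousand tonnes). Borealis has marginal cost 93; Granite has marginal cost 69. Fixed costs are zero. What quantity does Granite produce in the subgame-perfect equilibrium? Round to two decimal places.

Solve by backward induction. Given q_B, the follower Granite maximises π_G = (324 - q_B - q_G)q_G - 69q_G.
∂π_G/∂q_G = 255 - q_B - 2q_G = 0 gives the reaction function q_G = (255 - q_B)/2.
The leader anticipates this reaction. Substituting into P = 324 - Q gives P = 393/2 - (1/2)q_B, so π_B = (393/2 - (1/2)q_B)q_B - 93q_B.
Leader FOC: 207/2 - q_B = 0, so q_B = 207/2.
Then q_G = (255 - 207/2)/2 = 303/4.

75.75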